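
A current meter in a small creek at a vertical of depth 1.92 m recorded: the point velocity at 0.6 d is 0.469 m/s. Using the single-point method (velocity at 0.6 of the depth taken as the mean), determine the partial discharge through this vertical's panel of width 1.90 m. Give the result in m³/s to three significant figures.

v̄ = v₀.₆ = 0.469 m/s
q = v̄ × d × w = 0.4690 × 1.92 × 1.90 = 1.711 m³/s

1.71 m³/s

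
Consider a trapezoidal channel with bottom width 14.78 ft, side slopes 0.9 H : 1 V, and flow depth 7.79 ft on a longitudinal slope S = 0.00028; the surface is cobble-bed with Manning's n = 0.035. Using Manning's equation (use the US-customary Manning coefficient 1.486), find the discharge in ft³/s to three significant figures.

A = (b + z·y)·y = (14.78 + 0.9×7.79)×7.79 = 169.8 ft²
P = b + 2y√(1+z²) = 14.78 + 2×7.79×√(1+0.9²) = 35.74 ft
R = A/P = 169.8/35.74 = 4.750 ft
Q = (1.486/n)·A·R^(2/3)·S^(1/2) = (1.486/0.035) × 169.8 × 4.750^(2/3) × 0.00028^(1/2) = 340.8 ft³/s

341 ft³/s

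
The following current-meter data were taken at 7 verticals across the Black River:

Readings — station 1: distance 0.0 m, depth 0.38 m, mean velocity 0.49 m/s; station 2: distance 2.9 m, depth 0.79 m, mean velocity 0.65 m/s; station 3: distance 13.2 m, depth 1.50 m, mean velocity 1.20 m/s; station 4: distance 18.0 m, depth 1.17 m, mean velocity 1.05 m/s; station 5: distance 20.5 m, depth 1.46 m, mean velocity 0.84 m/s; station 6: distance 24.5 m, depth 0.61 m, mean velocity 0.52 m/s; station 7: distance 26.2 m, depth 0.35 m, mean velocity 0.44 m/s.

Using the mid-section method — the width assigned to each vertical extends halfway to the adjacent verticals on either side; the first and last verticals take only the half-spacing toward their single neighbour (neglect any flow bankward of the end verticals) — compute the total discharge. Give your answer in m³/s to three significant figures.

w_1 = (2.9 − 0.0)/2 = 1.45 m; q_1 = 0.49 × 0.38 × 1.45 = 0.2700 m³/s
w_2 = (13.2 − 0.0)/2 = 6.6 m; q_2 = 0.65 × 0.79 × 6.6 = 3.389 m³/s
w_3 = (18.0 − 2.9)/2 = 7.55 m; q_3 = 1.20 × 1.50 × 7.55 = 13.59 m³/s
w_4 = (20.5 − 13.2)/2 = 3.65 m; q_4 = 1.05 × 1.17 × 3.65 = 4.484 m³/s
w_5 = (24.5 − 18.0)/2 = 3.25 m; q_5 = 0.84 × 1.46 × 3.25 = 3.986 m³/s
w_6 = (26.2 − 20.5)/2 = 2.85 m; q_6 = 0.52 × 0.61 × 2.85 = 0.9040 m³/s
w_7 = (26.2 − 24.5)/2 = 0.85 m; q_7 = 0.44 × 0.35 × 0.85 = 0.1309 m³/s
Q = Σ qᵢ = 26.75 m³/s

26.8 m³/s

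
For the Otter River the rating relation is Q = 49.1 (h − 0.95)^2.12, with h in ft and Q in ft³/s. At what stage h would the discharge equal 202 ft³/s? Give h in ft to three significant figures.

h − h₀ = (Q/C)^(1/b) = (202/49.1)^(1/2.12) = 1.949 ft
h = 0.95 + 1.949 = 2.899 ft

2.90 ft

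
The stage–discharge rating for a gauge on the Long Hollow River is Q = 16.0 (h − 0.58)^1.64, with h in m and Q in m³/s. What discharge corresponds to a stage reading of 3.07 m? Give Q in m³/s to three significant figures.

71.4 m³/s

Q = 16.0 × (3.07 − 0.58)^1.64 = 16.0 × 2.49^1.64 = 71.43 m³/s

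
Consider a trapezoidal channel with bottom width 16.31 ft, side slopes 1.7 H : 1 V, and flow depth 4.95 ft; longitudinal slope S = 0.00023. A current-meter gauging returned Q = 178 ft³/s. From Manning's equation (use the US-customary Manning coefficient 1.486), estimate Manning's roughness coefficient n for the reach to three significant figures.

0.0351

A = (b + z·y)·y = (16.31 + 1.7×4.95)×4.95 = 122.4 ft²
P = b + 2y√(1+z²) = 16.31 + 2×4.95×√(1+1.7²) = 35.84 ft
R = A/P = 122.4/35.84 = 3.415 ft
n = (1.486/Q)·A·R^(2/3)·S^(1/2) = (1.486/178) × 122.4 × 2.268 × 0.01517 = 0.03514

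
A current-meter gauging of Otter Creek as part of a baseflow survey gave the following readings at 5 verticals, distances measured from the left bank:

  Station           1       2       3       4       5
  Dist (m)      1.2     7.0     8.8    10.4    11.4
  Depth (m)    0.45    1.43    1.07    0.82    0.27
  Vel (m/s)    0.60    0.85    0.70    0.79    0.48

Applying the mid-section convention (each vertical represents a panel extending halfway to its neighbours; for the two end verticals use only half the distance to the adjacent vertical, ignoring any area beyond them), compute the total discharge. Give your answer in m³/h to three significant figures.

w_1 = (7.0 − 1.2)/2 = 2.9 m; q_1 = 0.60 × 0.45 × 2.9 = 0.7830 m³/s
w_2 = (8.8 − 1.2)/2 = 3.8 m; q_2 = 0.85 × 1.43 × 3.8 = 4.619 m³/s
w_3 = (10.4 − 7.0)/2 = 1.7 m; q_3 = 0.70 × 1.07 × 1.7 = 1.273 m³/s
w_4 = (11.4 − 8.8)/2 = 1.3 m; q_4 = 0.79 × 0.82 × 1.3 = 0.8421 m³/s
w_5 = (11.4 − 10.4)/2 = 0.5 m; q_5 = 0.48 × 0.27 × 0.5 = 0.06480 m³/s
Q = Σ qᵢ = 7.582 m³/s
= 7.582 × 3600 = 27300 m³/h

27300 m³/h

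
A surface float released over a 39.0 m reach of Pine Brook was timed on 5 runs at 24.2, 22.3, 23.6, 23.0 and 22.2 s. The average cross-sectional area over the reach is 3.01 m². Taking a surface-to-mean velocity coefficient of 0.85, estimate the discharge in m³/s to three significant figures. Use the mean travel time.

4.33 m³/s

t̄ = (24.2 + 22.3 + 23.6 + 23.0 + 22.2) / 5 = 23.06 s
v_surface = L / t̄ = 39.0 / 23.06 = 1.691 m/s
v_mean = 0.85 × 1.691 = 1.438 m/s
Q = A × v_mean = 3.01 × 1.438 = 4.327 m³/s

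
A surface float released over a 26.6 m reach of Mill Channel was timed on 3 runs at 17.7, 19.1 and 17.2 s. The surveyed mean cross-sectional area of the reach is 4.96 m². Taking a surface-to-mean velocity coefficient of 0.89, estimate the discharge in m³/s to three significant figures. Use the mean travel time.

t̄ = (17.7 + 19.1 + 17.2) / 3 = 18 s
v_surface = L / t̄ = 26.6 / 18 = 1.478 m/s
v_mean = 0.89 × 1.478 = 1.315 m/s
Q = A × v_mean = 4.96 × 1.315 = 6.524 m³/s

6.52 m³/s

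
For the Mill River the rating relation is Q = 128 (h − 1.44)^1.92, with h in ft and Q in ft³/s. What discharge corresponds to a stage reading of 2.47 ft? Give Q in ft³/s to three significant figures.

135 ft³/s

Q = 128 × (2.47 − 1.44)^1.92 = 128 × 1.03^1.92 = 135.5 ft³/s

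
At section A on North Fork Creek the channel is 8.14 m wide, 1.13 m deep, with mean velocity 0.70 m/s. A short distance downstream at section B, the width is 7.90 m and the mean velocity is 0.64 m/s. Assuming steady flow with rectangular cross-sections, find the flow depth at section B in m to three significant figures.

1.27 m

Q = A₁V₁ = (8.14×1.13) × 0.70 = 6.439 m³/s
d₂ = Q/(b₂ V₂) = 6.439/(7.90×0.64) = 1.273 m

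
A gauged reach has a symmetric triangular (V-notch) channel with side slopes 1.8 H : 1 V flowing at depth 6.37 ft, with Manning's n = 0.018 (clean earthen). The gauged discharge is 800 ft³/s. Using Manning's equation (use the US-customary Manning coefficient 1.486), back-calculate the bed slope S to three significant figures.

A = z·y² = 1.8×6.37² = 73.04 ft²
P = 2y√(1+z²) = 2×6.37×√(1+1.8²) = 26.23 ft
R = A/P = 73.04/26.23 = 2.784 ft
S = (Q·n / (1.486·A·R^(2/3)))² = (800×0.018 / (1.486×73.04×1.979))² = 0.004494

0.00449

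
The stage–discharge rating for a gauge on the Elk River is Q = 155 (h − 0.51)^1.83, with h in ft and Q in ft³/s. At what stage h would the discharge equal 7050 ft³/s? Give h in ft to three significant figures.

8.56 ft

h − h₀ = (Q/C)^(1/b) = (7050/155)^(1/1.83) = 8.053 ft
h = 0.51 + 8.053 = 8.563 ft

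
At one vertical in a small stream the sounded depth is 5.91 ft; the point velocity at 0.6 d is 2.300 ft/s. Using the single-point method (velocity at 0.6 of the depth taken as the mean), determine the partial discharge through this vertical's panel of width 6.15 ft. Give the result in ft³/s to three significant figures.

83.6 ft³/s

v̄ = v₀.₆ = 2.300 ft/s
q = v̄ × d × w = 2.300 × 5.91 × 6.15 = 83.60 ft³/s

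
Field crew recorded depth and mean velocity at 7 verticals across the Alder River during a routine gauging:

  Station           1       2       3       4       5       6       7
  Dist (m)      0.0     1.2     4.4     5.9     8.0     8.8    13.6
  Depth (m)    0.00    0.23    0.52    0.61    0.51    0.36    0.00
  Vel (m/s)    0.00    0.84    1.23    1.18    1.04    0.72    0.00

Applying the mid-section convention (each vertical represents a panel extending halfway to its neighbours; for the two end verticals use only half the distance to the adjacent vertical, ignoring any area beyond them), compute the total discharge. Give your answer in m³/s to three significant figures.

w_2 = (4.4 − 0.0)/2 = 2.2 m; q_2 = 0.84 × 0.23 × 2.2 = 0.4250 m³/s
w_3 = (5.9 − 1.2)/2 = 2.35 m; q_3 = 1.23 × 0.52 × 2.35 = 1.503 m³/s
w_4 = (8.0 − 4.4)/2 = 1.8 m; q_4 = 1.18 × 0.61 × 1.8 = 1.296 m³/s
w_5 = (8.8 − 5.9)/2 = 1.45 m; q_5 = 1.04 × 0.51 × 1.45 = 0.7691 m³/s
w_6 = (13.6 − 8.0)/2 = 2.8 m; q_6 = 0.72 × 0.36 × 2.8 = 0.7258 m³/s
Stations 1, 7 contribute zero (depth or velocity is 0).
Q = Σ qᵢ = 4.719 m³/s

4.72 m³/s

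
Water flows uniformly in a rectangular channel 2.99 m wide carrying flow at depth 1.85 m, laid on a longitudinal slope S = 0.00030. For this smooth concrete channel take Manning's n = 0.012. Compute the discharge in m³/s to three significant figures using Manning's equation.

7.03 m³/s

A = b·y = 2.99 × 1.85 = 5.532 m²
P = b + 2y = 2.99 + 2×1.85 = 6.690 m
R = A/P = 5.532/6.690 = 0.8268 m
Q = (1/n)·A·R^(2/3)·S^(1/2) = (1/0.012) × 5.532 × 0.8268^(2/3) × 0.00030^(1/2) = 7.033 m³/s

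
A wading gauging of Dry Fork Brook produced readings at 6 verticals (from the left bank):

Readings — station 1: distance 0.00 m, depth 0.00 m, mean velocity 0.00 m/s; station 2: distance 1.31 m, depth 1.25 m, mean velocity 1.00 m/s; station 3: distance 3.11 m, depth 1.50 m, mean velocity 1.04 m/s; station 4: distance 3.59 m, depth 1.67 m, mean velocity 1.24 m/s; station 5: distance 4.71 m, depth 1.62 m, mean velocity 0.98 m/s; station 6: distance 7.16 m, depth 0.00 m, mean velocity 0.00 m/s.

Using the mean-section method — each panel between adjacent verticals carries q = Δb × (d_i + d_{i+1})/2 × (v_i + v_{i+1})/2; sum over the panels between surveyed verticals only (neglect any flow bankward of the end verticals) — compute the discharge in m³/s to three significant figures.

Panel 1-2: Δb = 1.31 m, d̄ = (0.00+1.25)/2 = 0.625, v̄ = (0.00+1.00)/2 = 0.5 → q = 1.31×0.625×0.5 = 0.4094 m³/s
Panel 2-3: Δb = 1.8 m, d̄ = (1.25+1.50)/2 = 1.375, v̄ = (1.00+1.04)/2 = 1.02 → q = 1.8×1.375×1.02 = 2.525 m³/s
Panel 3-4: Δb = 0.48 m, d̄ = (1.50+1.67)/2 = 1.585, v̄ = (1.04+1.24)/2 = 1.14 → q = 0.48×1.585×1.14 = 0.8673 m³/s
Panel 4-5: Δb = 1.12 m, d̄ = (1.67+1.62)/2 = 1.645, v̄ = (1.24+0.98)/2 = 1.11 → q = 1.12×1.645×1.11 = 2.045 m³/s
Panel 5-6: Δb = 2.45 m, d̄ = (1.62+0.00)/2 = 0.81, v̄ = (0.98+0.00)/2 = 0.49 → q = 2.45×0.81×0.49 = 0.9724 m³/s
Q = Σ q = 6.819 m³/s

6.82 m³/s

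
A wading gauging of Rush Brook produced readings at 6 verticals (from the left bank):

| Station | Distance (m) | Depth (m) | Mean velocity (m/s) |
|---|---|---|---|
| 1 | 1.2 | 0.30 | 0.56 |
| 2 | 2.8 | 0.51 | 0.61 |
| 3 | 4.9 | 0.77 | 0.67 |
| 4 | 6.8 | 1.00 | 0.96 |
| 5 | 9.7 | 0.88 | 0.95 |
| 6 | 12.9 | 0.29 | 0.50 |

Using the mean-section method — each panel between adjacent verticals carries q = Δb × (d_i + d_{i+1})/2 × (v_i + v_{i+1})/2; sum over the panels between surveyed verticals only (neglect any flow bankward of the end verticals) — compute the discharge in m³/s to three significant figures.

6.57 m³/s

Panel 1-2: Δb = 1.6 m, d̄ = (0.30+0.51)/2 = 0.405, v̄ = (0.56+0.61)/2 = 0.585 → q = 1.6×0.405×0.585 = 0.3791 m³/s
Panel 2-3: Δb = 2.1 m, d̄ = (0.51+0.77)/2 = 0.64, v̄ = (0.61+0.67)/2 = 0.64 → q = 2.1×0.64×0.64 = 0.8602 m³/s
Panel 3-4: Δb = 1.9 m, d̄ = (0.77+1.00)/2 = 0.885, v̄ = (0.67+0.96)/2 = 0.815 → q = 1.9×0.885×0.815 = 1.370 m³/s
Panel 4-5: Δb = 2.9 m, d̄ = (1.00+0.88)/2 = 0.94, v̄ = (0.96+0.95)/2 = 0.955 → q = 2.9×0.94×0.955 = 2.603 m³/s
Panel 5-6: Δb = 3.2 m, d̄ = (0.88+0.29)/2 = 0.585, v̄ = (0.95+0.50)/2 = 0.725 → q = 3.2×0.585×0.725 = 1.357 m³/s
Q = Σ q = 6.570 m³/s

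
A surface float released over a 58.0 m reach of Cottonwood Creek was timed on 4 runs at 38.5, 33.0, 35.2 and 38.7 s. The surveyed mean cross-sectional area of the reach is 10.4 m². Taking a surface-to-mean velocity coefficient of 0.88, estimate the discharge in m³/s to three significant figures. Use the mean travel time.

14.6 m³/s

t̄ = (38.5 + 33.0 + 35.2 + 38.7) / 4 = 36.35 s
v_surface = L / t̄ = 58.0 / 36.35 = 1.596 m/s
v_mean = 0.88 × 1.596 = 1.404 m/s
Q = A × v_mean = 10.4 × 1.404 = 14.60 m³/s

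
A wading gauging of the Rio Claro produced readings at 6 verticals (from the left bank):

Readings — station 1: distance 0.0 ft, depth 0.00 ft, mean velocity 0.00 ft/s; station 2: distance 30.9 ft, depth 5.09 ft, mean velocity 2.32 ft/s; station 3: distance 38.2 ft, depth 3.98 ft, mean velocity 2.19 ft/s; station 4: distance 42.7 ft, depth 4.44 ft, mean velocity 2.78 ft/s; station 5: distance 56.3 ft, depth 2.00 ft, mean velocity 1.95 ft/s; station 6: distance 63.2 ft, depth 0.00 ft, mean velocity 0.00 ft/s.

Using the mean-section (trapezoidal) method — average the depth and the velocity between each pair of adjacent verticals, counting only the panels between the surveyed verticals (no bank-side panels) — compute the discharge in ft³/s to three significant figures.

323 ft³/s

Panel 1-2: Δb = 30.9 ft, d̄ = (0.00+5.09)/2 = 2.545, v̄ = (0.00+2.32)/2 = 1.16 → q = 30.9×2.545×1.16 = 91.22 ft³/s
Panel 2-3: Δb = 7.3 ft, d̄ = (5.09+3.98)/2 = 4.535, v̄ = (2.32+2.19)/2 = 2.255 → q = 7.3×4.535×2.255 = 74.65 ft³/s
Panel 3-4: Δb = 4.5 ft, d̄ = (3.98+4.44)/2 = 4.21, v̄ = (2.19+2.78)/2 = 2.485 → q = 4.5×4.21×2.485 = 47.08 ft³/s
Panel 4-5: Δb = 13.6 ft, d̄ = (4.44+2.00)/2 = 3.22, v̄ = (2.78+1.95)/2 = 2.365 → q = 13.6×3.22×2.365 = 103.6 ft³/s
Panel 5-6: Δb = 6.9 ft, d̄ = (2.00+0.00)/2 = 1, v̄ = (1.95+0.00)/2 = 0.975 → q = 6.9×1×0.975 = 6.728 ft³/s
Q = Σ q = 323.2 ft³/s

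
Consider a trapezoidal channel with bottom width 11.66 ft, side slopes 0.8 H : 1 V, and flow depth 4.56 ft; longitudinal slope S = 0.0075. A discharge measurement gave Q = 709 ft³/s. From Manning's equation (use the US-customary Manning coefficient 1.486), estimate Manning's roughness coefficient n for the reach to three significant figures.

A = (b + z·y)·y = (11.66 + 0.8×4.56)×4.56 = 69.80 ft²
P = b + 2y√(1+z²) = 11.66 + 2×4.56×√(1+0.8²) = 23.34 ft
R = A/P = 69.80/23.34 = 2.991 ft
n = (1.486/Q)·A·R^(2/3)·S^(1/2) = (1.486/709) × 69.80 × 2.076 × 0.08660 = 0.02630

0.0263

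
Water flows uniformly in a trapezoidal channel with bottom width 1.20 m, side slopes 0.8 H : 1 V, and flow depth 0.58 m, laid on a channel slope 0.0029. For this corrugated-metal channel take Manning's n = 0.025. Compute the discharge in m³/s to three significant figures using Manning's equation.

1.05 m³/s

A = (b + z·y)·y = (1.20 + 0.8×0.58)×0.58 = 0.9651 m²
P = b + 2y√(1+z²) = 1.20 + 2×0.58×√(1+0.8²) = 2.686 m
R = A/P = 0.9651/2.686 = 0.3594 m
Q = (1/n)·A·R^(2/3)·S^(1/2) = (1/0.025) × 0.9651 × 0.3594^(2/3) × 0.0029^(1/2) = 1.051 m³/s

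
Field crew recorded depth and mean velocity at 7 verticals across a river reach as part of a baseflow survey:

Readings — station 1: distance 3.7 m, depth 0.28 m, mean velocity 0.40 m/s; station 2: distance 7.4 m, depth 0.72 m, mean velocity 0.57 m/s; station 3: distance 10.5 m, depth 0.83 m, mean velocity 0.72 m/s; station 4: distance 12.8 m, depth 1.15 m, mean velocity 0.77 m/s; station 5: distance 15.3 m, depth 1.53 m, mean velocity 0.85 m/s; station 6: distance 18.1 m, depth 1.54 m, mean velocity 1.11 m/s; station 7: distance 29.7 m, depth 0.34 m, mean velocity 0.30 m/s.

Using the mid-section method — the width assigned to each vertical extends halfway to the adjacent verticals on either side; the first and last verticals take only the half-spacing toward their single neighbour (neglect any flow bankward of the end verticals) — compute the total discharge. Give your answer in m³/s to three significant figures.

w_1 = (7.4 − 3.7)/2 = 1.85 m; q_1 = 0.40 × 0.28 × 1.85 = 0.2072 m³/s
w_2 = (10.5 − 3.7)/2 = 3.4 m; q_2 = 0.57 × 0.72 × 3.4 = 1.395 m³/s
w_3 = (12.8 − 7.4)/2 = 2.7 m; q_3 = 0.72 × 0.83 × 2.7 = 1.614 m³/s
w_4 = (15.3 − 10.5)/2 = 2.4 m; q_4 = 0.77 × 1.15 × 2.4 = 2.125 m³/s
w_5 = (18.1 − 12.8)/2 = 2.65 m; q_5 = 0.85 × 1.53 × 2.65 = 3.446 m³/s
w_6 = (29.7 − 15.3)/2 = 7.2 m; q_6 = 1.11 × 1.54 × 7.2 = 12.31 m³/s
w_7 = (29.7 − 18.1)/2 = 5.8 m; q_7 = 0.30 × 0.34 × 5.8 = 0.5916 m³/s
Q = Σ qᵢ = 21.69 m³/s

21.7 m³/s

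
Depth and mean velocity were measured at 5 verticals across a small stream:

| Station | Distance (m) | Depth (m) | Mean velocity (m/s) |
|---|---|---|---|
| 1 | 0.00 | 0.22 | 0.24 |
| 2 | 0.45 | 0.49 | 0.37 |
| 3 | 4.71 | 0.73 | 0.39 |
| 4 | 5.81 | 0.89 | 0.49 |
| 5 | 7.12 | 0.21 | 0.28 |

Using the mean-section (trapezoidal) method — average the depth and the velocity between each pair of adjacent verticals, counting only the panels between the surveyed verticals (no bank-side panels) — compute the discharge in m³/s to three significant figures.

Panel 1-2: Δb = 0.45 m, d̄ = (0.22+0.49)/2 = 0.355, v̄ = (0.24+0.37)/2 = 0.305 → q = 0.45×0.355×0.305 = 0.04872 m³/s
Panel 2-3: Δb = 4.26 m, d̄ = (0.49+0.73)/2 = 0.61, v̄ = (0.37+0.39)/2 = 0.38 → q = 4.26×0.61×0.38 = 0.9875 m³/s
Panel 3-4: Δb = 1.1 m, d̄ = (0.73+0.89)/2 = 0.81, v̄ = (0.39+0.49)/2 = 0.44 → q = 1.1×0.81×0.44 = 0.3920 m³/s
Panel 4-5: Δb = 1.31 m, d̄ = (0.89+0.21)/2 = 0.55, v̄ = (0.49+0.28)/2 = 0.385 → q = 1.31×0.55×0.385 = 0.2774 m³/s
Q = Σ q = 1.706 m³/s

1.71 m³/s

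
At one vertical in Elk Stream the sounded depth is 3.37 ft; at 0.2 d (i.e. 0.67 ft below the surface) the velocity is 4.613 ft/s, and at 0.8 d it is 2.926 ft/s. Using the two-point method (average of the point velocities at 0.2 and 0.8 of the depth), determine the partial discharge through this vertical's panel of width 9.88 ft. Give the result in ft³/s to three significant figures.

126 ft³/s

v̄ = (4.613 + 2.926) / 2 = 3.770 ft/s
q = v̄ × d × w = 3.770 × 3.37 × 9.88 = 125.5 ft³/s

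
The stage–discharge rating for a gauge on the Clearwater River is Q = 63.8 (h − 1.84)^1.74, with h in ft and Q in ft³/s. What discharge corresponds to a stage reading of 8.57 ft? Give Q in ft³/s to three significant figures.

1760 ft³/s

Q = 63.8 × (8.57 − 1.84)^1.74 = 63.8 × 6.73^1.74 = 1760 ft³/s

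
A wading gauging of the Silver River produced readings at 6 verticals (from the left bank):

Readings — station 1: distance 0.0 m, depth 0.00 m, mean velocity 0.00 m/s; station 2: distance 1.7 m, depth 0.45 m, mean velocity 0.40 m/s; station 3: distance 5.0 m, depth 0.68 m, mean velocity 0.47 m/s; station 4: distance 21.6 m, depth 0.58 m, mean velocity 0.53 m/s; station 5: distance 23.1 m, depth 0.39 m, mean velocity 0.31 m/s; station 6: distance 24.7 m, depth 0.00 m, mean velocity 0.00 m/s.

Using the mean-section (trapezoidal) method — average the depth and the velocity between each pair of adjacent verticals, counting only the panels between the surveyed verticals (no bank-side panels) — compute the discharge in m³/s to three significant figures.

Panel 1-2: Δb = 1.7 m, d̄ = (0.00+0.45)/2 = 0.225, v̄ = (0.00+0.40)/2 = 0.2 → q = 1.7×0.225×0.2 = 0.07650 m³/s
Panel 2-3: Δb = 3.3 m, d̄ = (0.45+0.68)/2 = 0.565, v̄ = (0.40+0.47)/2 = 0.435 → q = 3.3×0.565×0.435 = 0.8111 m³/s
Panel 3-4: Δb = 16.6 m, d̄ = (0.68+0.58)/2 = 0.63, v̄ = (0.47+0.53)/2 = 0.5 → q = 16.6×0.63×0.5 = 5.229 m³/s
Panel 4-5: Δb = 1.5 m, d̄ = (0.58+0.39)/2 = 0.485, v̄ = (0.53+0.31)/2 = 0.42 → q = 1.5×0.485×0.42 = 0.3056 m³/s
Panel 5-6: Δb = 1.6 m, d̄ = (0.39+0.00)/2 = 0.195, v̄ = (0.31+0.00)/2 = 0.155 → q = 1.6×0.195×0.155 = 0.04836 m³/s
Q = Σ q = 6.470 m³/s

6.47 m³/s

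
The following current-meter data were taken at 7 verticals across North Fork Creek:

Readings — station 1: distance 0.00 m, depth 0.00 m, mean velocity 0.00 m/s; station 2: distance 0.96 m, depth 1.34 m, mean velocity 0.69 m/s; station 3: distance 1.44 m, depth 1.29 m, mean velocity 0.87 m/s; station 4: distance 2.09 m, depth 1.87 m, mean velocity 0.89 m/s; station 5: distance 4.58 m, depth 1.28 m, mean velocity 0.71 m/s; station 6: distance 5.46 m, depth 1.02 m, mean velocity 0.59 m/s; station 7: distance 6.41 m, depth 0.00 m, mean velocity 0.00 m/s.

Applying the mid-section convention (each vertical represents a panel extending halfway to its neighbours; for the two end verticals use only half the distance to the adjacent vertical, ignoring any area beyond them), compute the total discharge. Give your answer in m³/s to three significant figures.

5.99 m³/s

w_2 = (1.44 − 0.00)/2 = 0.72 m; q_2 = 0.69 × 1.34 × 0.72 = 0.6657 m³/s
w_3 = (2.09 − 0.96)/2 = 0.565 m; q_3 = 0.87 × 1.29 × 0.565 = 0.6341 m³/s
w_4 = (4.58 − 1.44)/2 = 1.57 m; q_4 = 0.89 × 1.87 × 1.57 = 2.613 m³/s
w_5 = (5.46 − 2.09)/2 = 1.685 m; q_5 = 0.71 × 1.28 × 1.685 = 1.531 m³/s
w_6 = (6.41 − 4.58)/2 = 0.915 m; q_6 = 0.59 × 1.02 × 0.915 = 0.5506 m³/s
Stations 1, 7 contribute zero (depth or velocity is 0).
Q = Σ qᵢ = 5.995 m³/s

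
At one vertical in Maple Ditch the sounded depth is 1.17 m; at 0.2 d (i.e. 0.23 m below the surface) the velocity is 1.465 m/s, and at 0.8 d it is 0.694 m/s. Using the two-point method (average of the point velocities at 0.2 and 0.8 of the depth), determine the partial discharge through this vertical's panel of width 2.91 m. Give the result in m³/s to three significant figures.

3.68 m³/s

v̄ = (1.465 + 0.694) / 2 = 1.080 m/s
q = v̄ × d × w = 1.080 × 1.17 × 2.91 = 3.675 m³/s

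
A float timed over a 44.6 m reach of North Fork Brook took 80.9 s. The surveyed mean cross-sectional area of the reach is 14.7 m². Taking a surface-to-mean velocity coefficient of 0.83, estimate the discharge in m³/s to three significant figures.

v_surface = L / t̄ = 44.6 / 80.9 = 0.5513 m/s
v_mean = 0.83 × 0.5513 = 0.4576 m/s
Q = A × v_mean = 14.7 × 0.4576 = 6.726 m³/s

6.73 m³/s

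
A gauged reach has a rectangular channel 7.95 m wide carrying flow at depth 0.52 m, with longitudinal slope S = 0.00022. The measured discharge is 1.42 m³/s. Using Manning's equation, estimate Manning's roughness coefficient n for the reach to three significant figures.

A = b·y = 7.95 × 0.52 = 4.134 m²
P = b + 2y = 7.95 + 2×0.52 = 8.990 m
R = A/P = 4.134/8.990 = 0.4598 m
n = (1/Q)·A·R^(2/3)·S^(1/2) = (1/1.42) × 4.134 × 0.5958 × 0.01483 = 0.02573

0.0257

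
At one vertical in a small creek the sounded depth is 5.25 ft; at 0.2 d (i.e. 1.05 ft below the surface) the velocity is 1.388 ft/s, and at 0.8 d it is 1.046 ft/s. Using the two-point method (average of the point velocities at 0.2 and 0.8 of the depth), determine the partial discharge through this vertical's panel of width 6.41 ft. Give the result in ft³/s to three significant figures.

v̄ = (1.388 + 1.046) / 2 = 1.217 ft/s
q = v̄ × d × w = 1.217 × 5.25 × 6.41 = 40.96 ft³/s

41.0 ft³/s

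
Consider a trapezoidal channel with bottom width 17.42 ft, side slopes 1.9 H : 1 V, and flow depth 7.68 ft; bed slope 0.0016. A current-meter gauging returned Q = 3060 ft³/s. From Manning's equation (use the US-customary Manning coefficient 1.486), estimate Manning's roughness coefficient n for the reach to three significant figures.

A = (b + z·y)·y = (17.42 + 1.9×7.68)×7.68 = 245.9 ft²
P = b + 2y√(1+z²) = 17.42 + 2×7.68×√(1+1.9²) = 50.40 ft
R = A/P = 245.9/50.40 = 4.878 ft
n = (1.486/Q)·A·R^(2/3)·S^(1/2) = (1.486/3060) × 245.9 × 2.876 × 0.04000 = 0.01374

0.0137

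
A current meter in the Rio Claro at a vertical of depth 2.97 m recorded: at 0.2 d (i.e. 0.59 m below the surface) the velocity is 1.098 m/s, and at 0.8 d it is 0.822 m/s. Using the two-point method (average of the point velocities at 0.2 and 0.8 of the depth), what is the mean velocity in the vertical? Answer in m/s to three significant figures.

v̄ = (1.098 + 0.822) / 2 = 0.9600 m/s

0.960 m/s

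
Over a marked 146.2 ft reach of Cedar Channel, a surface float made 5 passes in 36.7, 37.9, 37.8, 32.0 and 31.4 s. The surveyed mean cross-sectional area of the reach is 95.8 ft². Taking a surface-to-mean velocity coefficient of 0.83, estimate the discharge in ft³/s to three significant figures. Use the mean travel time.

331 ft³/s

t̄ = (36.7 + 37.9 + 37.8 + 32.0 + 31.4) / 5 = 35.16 s
v_surface = L / t̄ = 146.2 / 35.16 = 4.158 ft/s
v_mean = 0.83 × 4.158 = 3.451 ft/s
Q = A × v_mean = 95.8 × 3.451 = 330.6 ft³/s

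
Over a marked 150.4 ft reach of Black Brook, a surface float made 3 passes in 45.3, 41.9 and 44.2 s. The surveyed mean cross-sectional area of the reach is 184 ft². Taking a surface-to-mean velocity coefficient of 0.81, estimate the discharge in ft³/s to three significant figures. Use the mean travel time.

t̄ = (45.3 + 41.9 + 44.2) / 3 = 43.8 s
v_surface = L / t̄ = 150.4 / 43.8 = 3.434 ft/s
v_mean = 0.81 × 3.434 = 2.781 ft/s
Q = A × v_mean = 184 × 2.781 = 511.8 ft³/s

512 ft³/s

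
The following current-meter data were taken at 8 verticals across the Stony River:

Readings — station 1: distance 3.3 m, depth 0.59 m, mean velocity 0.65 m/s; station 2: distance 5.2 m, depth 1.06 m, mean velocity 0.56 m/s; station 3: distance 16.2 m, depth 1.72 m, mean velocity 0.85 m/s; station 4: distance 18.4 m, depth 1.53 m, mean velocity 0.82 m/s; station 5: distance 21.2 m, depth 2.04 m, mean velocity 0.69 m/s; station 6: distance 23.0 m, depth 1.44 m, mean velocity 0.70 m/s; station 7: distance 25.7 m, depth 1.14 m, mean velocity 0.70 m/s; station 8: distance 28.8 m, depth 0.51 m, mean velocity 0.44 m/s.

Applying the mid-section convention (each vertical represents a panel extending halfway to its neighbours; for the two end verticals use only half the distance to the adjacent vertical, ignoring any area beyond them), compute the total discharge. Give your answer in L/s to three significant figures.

25100 L/s

w_1 = (5.2 − 3.3)/2 = 0.95 m; q_1 = 0.65 × 0.59 × 0.95 = 0.3643 m³/s
w_2 = (16.2 − 3.3)/2 = 6.45 m; q_2 = 0.56 × 1.06 × 6.45 = 3.829 m³/s
w_3 = (18.4 − 5.2)/2 = 6.6 m; q_3 = 0.85 × 1.72 × 6.6 = 9.649 m³/s
w_4 = (21.2 − 16.2)/2 = 2.5 m; q_4 = 0.82 × 1.53 × 2.5 = 3.137 m³/s
w_5 = (23.0 − 18.4)/2 = 2.3 m; q_5 = 0.69 × 2.04 × 2.3 = 3.237 m³/s
w_6 = (25.7 − 21.2)/2 = 2.25 m; q_6 = 0.70 × 1.44 × 2.25 = 2.268 m³/s
w_7 = (28.8 − 23.0)/2 = 2.9 m; q_7 = 0.70 × 1.14 × 2.9 = 2.314 m³/s
w_8 = (28.8 − 25.7)/2 = 1.55 m; q_8 = 0.44 × 0.51 × 1.55 = 0.3478 m³/s
Q = Σ qᵢ = 25.15 m³/s
= 25.15 × 1000 = 25150 L/s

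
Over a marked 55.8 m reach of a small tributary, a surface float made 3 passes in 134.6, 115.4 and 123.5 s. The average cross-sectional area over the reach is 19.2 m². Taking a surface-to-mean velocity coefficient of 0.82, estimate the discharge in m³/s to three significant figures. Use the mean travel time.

t̄ = (134.6 + 115.4 + 123.5) / 3 = 124.5 s
v_surface = L / t̄ = 55.8 / 124.5 = 0.4482 m/s
v_mean = 0.82 × 0.4482 = 0.3675 m/s
Q = A × v_mean = 19.2 × 0.3675 = 7.056 m³/s

7.06 m³/s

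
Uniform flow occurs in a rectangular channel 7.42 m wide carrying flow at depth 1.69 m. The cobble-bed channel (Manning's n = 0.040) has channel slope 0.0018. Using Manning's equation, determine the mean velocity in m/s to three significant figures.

1.17 m/s

A = b·y = 7.42 × 1.69 = 12.54 m²
P = b + 2y = 7.42 + 2×1.69 = 10.80 m
R = A/P = 12.54/10.80 = 1.161 m
Q = (1/n)·A·R^(2/3)·S^(1/2) = (1/0.040) × 12.54 × 1.161^(2/3) × 0.0018^(1/2) = 14.69 m³/s
V = Q/A = 14.69/12.54 = 1.172 m/s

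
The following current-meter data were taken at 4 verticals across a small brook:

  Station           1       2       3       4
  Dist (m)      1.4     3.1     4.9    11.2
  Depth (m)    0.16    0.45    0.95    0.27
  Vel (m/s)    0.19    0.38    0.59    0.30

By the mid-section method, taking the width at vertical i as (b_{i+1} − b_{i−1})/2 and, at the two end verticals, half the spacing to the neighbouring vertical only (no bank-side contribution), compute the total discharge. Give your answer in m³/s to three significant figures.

w_1 = (3.1 − 1.4)/2 = 0.85 m; q_1 = 0.19 × 0.16 × 0.85 = 0.02584 m³/s
w_2 = (4.9 − 1.4)/2 = 1.75 m; q_2 = 0.38 × 0.45 × 1.75 = 0.2993 m³/s
w_3 = (11.2 − 3.1)/2 = 4.05 m; q_3 = 0.59 × 0.95 × 4.05 = 2.270 m³/s
w_4 = (11.2 − 4.9)/2 = 3.15 m; q_4 = 0.30 × 0.27 × 3.15 = 0.2552 m³/s
Q = Σ qᵢ = 2.850 m³/s

2.85 m³/s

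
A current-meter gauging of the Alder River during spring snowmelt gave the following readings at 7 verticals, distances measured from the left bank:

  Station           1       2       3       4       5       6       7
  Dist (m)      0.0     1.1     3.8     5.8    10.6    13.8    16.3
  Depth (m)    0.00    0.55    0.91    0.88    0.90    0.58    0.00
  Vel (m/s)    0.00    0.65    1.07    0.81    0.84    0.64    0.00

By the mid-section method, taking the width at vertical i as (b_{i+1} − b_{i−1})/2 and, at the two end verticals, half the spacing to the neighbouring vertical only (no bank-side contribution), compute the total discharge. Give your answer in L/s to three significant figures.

w_2 = (3.8 − 0.0)/2 = 1.9 m; q_2 = 0.65 × 0.55 × 1.9 = 0.6793 m³/s
w_3 = (5.8 − 1.1)/2 = 2.35 m; q_3 = 1.07 × 0.91 × 2.35 = 2.288 m³/s
w_4 = (10.6 − 3.8)/2 = 3.4 m; q_4 = 0.81 × 0.88 × 3.4 = 2.424 m³/s
w_5 = (13.8 − 5.8)/2 = 4 m; q_5 = 0.84 × 0.90 × 4 = 3.024 m³/s
w_6 = (16.3 − 10.6)/2 = 2.85 m; q_6 = 0.64 × 0.58 × 2.85 = 1.058 m³/s
Stations 1, 7 contribute zero (depth or velocity is 0).
Q = Σ qᵢ = 9.473 m³/s
= 9.473 × 1000 = 9473 L/s

9470 L/s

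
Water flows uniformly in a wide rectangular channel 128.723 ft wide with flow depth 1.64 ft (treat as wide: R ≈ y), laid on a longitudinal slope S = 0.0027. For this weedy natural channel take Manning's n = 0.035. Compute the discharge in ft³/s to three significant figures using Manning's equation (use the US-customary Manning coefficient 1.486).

648 ft³/s

A = b·y = 128.723 × 1.64 = 211.1 ft²
Wide channel: R ≈ y = 1.64 ft
Q = (1.486/n)·A·R^(2/3)·S^(1/2) = (1.486/0.035) × 211.1 × 1.640^(2/3) × 0.0027^(1/2) = 647.7 ft³/s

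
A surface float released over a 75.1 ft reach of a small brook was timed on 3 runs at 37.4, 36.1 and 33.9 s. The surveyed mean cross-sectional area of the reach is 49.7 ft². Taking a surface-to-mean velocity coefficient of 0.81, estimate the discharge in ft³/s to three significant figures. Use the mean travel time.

84.4 ft³/s

t̄ = (37.4 + 36.1 + 33.9) / 3 = 35.8 s
v_surface = L / t̄ = 75.1 / 35.8 = 2.098 ft/s
v_mean = 0.81 × 2.098 = 1.699 ft/s
Q = A × v_mean = 49.7 × 1.699 = 84.45 ft³/s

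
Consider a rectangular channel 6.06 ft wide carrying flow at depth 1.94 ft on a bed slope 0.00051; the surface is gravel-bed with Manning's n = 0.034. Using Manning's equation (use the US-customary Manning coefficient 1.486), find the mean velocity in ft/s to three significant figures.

1.10 ft/s

A = b·y = 6.06 × 1.94 = 11.76 ft²
P = b + 2y = 6.06 + 2×1.94 = 9.940 ft
R = A/P = 11.76/9.940 = 1.183 ft
Q = (1.486/n)·A·R^(2/3)·S^(1/2) = (1.486/0.034) × 11.76 × 1.183^(2/3) × 0.00051^(1/2) = 12.98 ft³/s
V = Q/A = 12.98/11.76 = 1.104 ft/s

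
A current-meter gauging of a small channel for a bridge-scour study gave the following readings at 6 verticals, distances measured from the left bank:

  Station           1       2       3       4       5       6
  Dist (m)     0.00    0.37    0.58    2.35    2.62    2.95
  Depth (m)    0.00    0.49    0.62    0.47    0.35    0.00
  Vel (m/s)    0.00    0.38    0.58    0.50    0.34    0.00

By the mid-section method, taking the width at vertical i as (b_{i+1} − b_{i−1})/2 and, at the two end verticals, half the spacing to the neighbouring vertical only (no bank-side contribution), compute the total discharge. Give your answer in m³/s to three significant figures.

0.685 m³/s

w_2 = (0.58 − 0.00)/2 = 0.29 m; q_2 = 0.38 × 0.49 × 0.29 = 0.05400 m³/s
w_3 = (2.35 − 0.37)/2 = 0.99 m; q_3 = 0.58 × 0.62 × 0.99 = 0.3560 m³/s
w_4 = (2.62 − 0.58)/2 = 1.02 m; q_4 = 0.50 × 0.47 × 1.02 = 0.2397 m³/s
w_5 = (2.95 − 2.35)/2 = 0.3 m; q_5 = 0.34 × 0.35 × 0.3 = 0.03570 m³/s
Stations 1, 6 contribute zero (depth or velocity is 0).
Q = Σ qᵢ = 0.6854 m³/s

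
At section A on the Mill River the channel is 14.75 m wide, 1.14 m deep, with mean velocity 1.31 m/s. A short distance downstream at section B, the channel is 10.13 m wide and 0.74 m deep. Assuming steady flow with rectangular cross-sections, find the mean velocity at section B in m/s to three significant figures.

Q = A₁V₁ = (14.75×1.14) × 1.31 = 22.03 m³/s
A₂ = 10.13 × 0.74 = 7.496 m²
V₂ = Q/A₂ = 22.03/7.496 = 2.939 m/s

2.94 m/s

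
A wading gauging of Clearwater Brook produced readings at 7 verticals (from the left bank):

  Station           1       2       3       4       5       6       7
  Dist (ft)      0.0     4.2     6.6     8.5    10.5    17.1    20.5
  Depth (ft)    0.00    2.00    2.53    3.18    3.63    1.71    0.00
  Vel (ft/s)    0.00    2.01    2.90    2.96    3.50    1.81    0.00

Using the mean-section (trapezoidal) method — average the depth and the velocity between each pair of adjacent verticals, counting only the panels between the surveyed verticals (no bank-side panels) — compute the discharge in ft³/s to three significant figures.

Panel 1-2: Δb = 4.2 ft, d̄ = (0.00+2.00)/2 = 1, v̄ = (0.00+2.01)/2 = 1.005 → q = 4.2×1×1.005 = 4.221 ft³/s
Panel 2-3: Δb = 2.4 ft, d̄ = (2.00+2.53)/2 = 2.265, v̄ = (2.01+2.90)/2 = 2.455 → q = 2.4×2.265×2.455 = 13.35 ft³/s
Panel 3-4: Δb = 1.9 ft, d̄ = (2.53+3.18)/2 = 2.855, v̄ = (2.90+2.96)/2 = 2.93 → q = 1.9×2.855×2.93 = 15.89 ft³/s
Panel 4-5: Δb = 2 ft, d̄ = (3.18+3.63)/2 = 3.405, v̄ = (2.96+3.50)/2 = 3.23 → q = 2×3.405×3.23 = 22.00 ft³/s
Panel 5-6: Δb = 6.6 ft, d̄ = (3.63+1.71)/2 = 2.67, v̄ = (3.50+1.81)/2 = 2.655 → q = 6.6×2.67×2.655 = 46.79 ft³/s
Panel 6-7: Δb = 3.4 ft, d̄ = (1.71+0.00)/2 = 0.855, v̄ = (1.81+0.00)/2 = 0.905 → q = 3.4×0.855×0.905 = 2.631 ft³/s
Q = Σ q = 104.9 ft³/s

105 ft³/s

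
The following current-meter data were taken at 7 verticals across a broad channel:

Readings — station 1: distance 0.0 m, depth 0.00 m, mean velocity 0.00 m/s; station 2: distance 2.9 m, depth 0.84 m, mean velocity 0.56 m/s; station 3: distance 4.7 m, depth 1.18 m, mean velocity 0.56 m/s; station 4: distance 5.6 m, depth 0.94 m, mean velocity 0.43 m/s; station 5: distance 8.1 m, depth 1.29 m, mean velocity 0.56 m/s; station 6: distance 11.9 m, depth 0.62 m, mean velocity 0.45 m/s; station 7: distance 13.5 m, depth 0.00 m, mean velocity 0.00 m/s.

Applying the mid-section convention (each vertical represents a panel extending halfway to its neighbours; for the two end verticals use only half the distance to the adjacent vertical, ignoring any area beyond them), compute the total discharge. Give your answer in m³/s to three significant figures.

w_2 = (4.7 − 0.0)/2 = 2.35 m; q_2 = 0.56 × 0.84 × 2.35 = 1.105 m³/s
w_3 = (5.6 − 2.9)/2 = 1.35 m; q_3 = 0.56 × 1.18 × 1.35 = 0.8921 m³/s
w_4 = (8.1 − 4.7)/2 = 1.7 m; q_4 = 0.43 × 0.94 × 1.7 = 0.6871 m³/s
w_5 = (11.9 − 5.6)/2 = 3.15 m; q_5 = 0.56 × 1.29 × 3.15 = 2.276 m³/s
w_6 = (13.5 − 8.1)/2 = 2.7 m; q_6 = 0.45 × 0.62 × 2.7 = 0.7533 m³/s
Stations 1, 7 contribute zero (depth or velocity is 0).
Q = Σ qᵢ = 5.714 m³/s

5.71 m³/s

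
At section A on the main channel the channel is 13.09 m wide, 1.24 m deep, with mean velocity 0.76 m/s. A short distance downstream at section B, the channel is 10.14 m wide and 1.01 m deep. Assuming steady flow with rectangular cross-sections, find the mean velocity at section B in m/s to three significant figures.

1.20 m/s

Q = A₁V₁ = (13.09×1.24) × 0.76 = 12.34 m³/s
A₂ = 10.14 × 1.01 = 10.24 m²
V₂ = Q/A₂ = 12.34/10.24 = 1.205 m/s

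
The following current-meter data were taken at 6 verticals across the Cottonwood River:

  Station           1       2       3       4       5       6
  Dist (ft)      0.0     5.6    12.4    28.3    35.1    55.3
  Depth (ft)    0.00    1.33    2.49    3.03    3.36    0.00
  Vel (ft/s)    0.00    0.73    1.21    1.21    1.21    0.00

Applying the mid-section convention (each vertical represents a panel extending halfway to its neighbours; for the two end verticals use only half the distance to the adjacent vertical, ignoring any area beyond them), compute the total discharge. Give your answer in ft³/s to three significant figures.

w_2 = (12.4 − 0.0)/2 = 6.2 ft; q_2 = 0.73 × 1.33 × 6.2 = 6.020 ft³/s
w_3 = (28.3 − 5.6)/2 = 11.35 ft; q_3 = 1.21 × 2.49 × 11.35 = 34.20 ft³/s
w_4 = (35.1 − 12.4)/2 = 11.35 ft; q_4 = 1.21 × 3.03 × 11.35 = 41.61 ft³/s
w_5 = (55.3 − 28.3)/2 = 13.5 ft; q_5 = 1.21 × 3.36 × 13.5 = 54.89 ft³/s
Stations 1, 6 contribute zero (depth or velocity is 0).
Q = Σ qᵢ = 136.7 ft³/s

137 ft³/s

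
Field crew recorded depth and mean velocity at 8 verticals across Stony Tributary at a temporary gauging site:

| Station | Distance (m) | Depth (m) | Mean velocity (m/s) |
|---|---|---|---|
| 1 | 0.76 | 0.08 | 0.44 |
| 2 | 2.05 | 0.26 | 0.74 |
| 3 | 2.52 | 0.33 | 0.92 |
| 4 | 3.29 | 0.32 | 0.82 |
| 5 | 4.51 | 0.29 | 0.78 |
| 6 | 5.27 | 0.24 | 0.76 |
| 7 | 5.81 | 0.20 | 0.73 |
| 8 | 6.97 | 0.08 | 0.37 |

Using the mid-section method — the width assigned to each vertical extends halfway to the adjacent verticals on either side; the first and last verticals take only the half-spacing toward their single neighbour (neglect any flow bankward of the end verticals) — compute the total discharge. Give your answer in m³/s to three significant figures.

1.13 m³/s

w_1 = (2.05 − 0.76)/2 = 0.645 m; q_1 = 0.44 × 0.08 × 0.645 = 0.02270 m³/s
w_2 = (2.52 − 0.76)/2 = 0.88 m; q_2 = 0.74 × 0.26 × 0.88 = 0.1693 m³/s
w_3 = (3.29 − 2.05)/2 = 0.62 m; q_3 = 0.92 × 0.33 × 0.62 = 0.1882 m³/s
w_4 = (4.51 − 2.52)/2 = 0.995 m; q_4 = 0.82 × 0.32 × 0.995 = 0.2611 m³/s
w_5 = (5.27 − 3.29)/2 = 0.99 m; q_5 = 0.78 × 0.29 × 0.99 = 0.2239 m³/s
w_6 = (5.81 − 4.51)/2 = 0.65 m; q_6 = 0.76 × 0.24 × 0.65 = 0.1186 m³/s
w_7 = (6.97 − 5.27)/2 = 0.85 m; q_7 = 0.73 × 0.20 × 0.85 = 0.1241 m³/s
w_8 = (6.97 − 5.81)/2 = 0.58 m; q_8 = 0.37 × 0.08 × 0.58 = 0.01717 m³/s
Q = Σ qᵢ = 1.125 m³/s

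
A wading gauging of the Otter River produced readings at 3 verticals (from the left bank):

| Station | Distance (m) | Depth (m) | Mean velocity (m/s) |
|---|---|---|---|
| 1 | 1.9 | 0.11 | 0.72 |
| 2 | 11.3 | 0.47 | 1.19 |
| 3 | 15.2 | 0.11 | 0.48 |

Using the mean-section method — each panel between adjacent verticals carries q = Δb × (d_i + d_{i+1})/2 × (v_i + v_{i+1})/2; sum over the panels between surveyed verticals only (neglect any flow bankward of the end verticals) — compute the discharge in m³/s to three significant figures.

3.55 m³/s

Panel 1-2: Δb = 9.4 m, d̄ = (0.11+0.47)/2 = 0.29, v̄ = (0.72+1.19)/2 = 0.955 → q = 9.4×0.29×0.955 = 2.603 m³/s
Panel 2-3: Δb = 3.9 m, d̄ = (0.47+0.11)/2 = 0.29, v̄ = (1.19+0.48)/2 = 0.835 → q = 3.9×0.29×0.835 = 0.9444 m³/s
Q = Σ q = 3.548 m³/s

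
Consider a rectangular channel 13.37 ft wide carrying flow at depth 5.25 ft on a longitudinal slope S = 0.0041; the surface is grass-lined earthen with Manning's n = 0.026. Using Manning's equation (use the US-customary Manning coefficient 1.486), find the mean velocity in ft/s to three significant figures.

A = b·y = 13.37 × 5.25 = 70.19 ft²
P = b + 2y = 13.37 + 2×5.25 = 23.87 ft
R = A/P = 70.19/23.87 = 2.941 ft
Q = (1.486/n)·A·R^(2/3)·S^(1/2) = (1.486/0.026) × 70.19 × 2.941^(2/3) × 0.0041^(1/2) = 527.3 ft³/s
V = Q/A = 527.3/70.19 = 7.512 ft/s

7.51 ft/s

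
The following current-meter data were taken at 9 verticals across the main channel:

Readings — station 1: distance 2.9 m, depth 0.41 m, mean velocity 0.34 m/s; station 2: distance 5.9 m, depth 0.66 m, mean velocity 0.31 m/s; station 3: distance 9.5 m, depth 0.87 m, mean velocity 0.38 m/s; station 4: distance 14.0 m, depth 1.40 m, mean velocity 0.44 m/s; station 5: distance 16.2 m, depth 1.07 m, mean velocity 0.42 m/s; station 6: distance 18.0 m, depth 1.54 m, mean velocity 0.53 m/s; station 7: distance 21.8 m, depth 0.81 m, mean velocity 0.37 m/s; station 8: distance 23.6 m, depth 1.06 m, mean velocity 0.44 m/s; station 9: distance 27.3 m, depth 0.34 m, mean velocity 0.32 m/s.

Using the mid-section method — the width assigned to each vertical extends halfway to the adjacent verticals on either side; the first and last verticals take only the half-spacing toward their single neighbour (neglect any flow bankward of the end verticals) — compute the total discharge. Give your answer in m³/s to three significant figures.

9.79 m³/s

w_1 = (5.9 − 2.9)/2 = 1.5 m; q_1 = 0.34 × 0.41 × 1.5 = 0.2091 m³/s
w_2 = (9.5 − 2.9)/2 = 3.3 m; q_2 = 0.31 × 0.66 × 3.3 = 0.6752 m³/s
w_3 = (14.0 − 5.9)/2 = 4.05 m; q_3 = 0.38 × 0.87 × 4.05 = 1.339 m³/s
w_4 = (16.2 − 9.5)/2 = 3.35 m; q_4 = 0.44 × 1.40 × 3.35 = 2.064 m³/s
w_5 = (18.0 − 14.0)/2 = 2 m; q_5 = 0.42 × 1.07 × 2 = 0.8988 m³/s
w_6 = (21.8 − 16.2)/2 = 2.8 m; q_6 = 0.53 × 1.54 × 2.8 = 2.285 m³/s
w_7 = (23.6 − 18.0)/2 = 2.8 m; q_7 = 0.37 × 0.81 × 2.8 = 0.8392 m³/s
w_8 = (27.3 − 21.8)/2 = 2.75 m; q_8 = 0.44 × 1.06 × 2.75 = 1.283 m³/s
w_9 = (27.3 − 23.6)/2 = 1.85 m; q_9 = 0.32 × 0.34 × 1.85 = 0.2013 m³/s
Q = Σ qᵢ = 9.794 m³/s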